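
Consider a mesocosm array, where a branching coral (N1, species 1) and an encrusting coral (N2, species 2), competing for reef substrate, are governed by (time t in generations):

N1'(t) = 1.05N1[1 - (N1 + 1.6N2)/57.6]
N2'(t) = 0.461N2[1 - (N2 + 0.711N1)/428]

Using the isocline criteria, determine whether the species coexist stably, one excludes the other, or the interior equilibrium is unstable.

Compare the nullcline intercepts: K1/α12 = 57.6/1.6 = 36 < K2 = 428; K2/α21 = 428/0.711 = 602 > K1 = 57.6.
Since the inequalities point opposite ways, species 2 can invade but species 1 cannot.

species 2 excludes species 1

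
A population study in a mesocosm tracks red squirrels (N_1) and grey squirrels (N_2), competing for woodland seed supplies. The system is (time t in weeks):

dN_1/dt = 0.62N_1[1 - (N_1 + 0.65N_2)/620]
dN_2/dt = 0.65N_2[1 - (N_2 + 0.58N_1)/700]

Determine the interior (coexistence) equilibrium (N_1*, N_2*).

Setting both brackets to zero gives the nullclines N_1 + 0.65N_2 = 620 and 0.58N_1 + N_2 = 700.
Substituting N_2 = 700 - 0.58N_1 into the first: N_1(1 - 0.65·0.58) = 620 - 0.65·700.
So N_1* = 165/0.623 = 265, and then N_2* = 700 - 0.58·265 = 546.

N_1* ≈ 265, N_2* ≈ 546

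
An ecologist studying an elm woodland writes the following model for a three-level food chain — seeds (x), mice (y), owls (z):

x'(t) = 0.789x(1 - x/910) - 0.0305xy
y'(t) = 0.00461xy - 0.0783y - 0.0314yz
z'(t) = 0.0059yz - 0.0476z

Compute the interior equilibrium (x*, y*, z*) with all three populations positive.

x* ≈ 626, y* ≈ 8.07, z* ≈ 89.4

From dz/dt = 0: 0.0059y* = 0.0476, so y* = 8.07.
From dx/dt = 0: 0.789(1 - x*/910) = 0.0305·8.07, giving x* = 910·(1 - 0.312) = 626.
From dy/dt = 0: 0.00461·626 - 0.0783 = 0.0314z*, so z* = 2.81/0.0314 = 89.4.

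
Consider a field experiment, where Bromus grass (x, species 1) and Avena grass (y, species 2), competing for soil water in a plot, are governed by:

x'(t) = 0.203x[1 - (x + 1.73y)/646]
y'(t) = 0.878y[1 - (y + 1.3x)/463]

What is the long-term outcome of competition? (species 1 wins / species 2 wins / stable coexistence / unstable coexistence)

Compare the nullcline intercepts: K1/α12 = 646/1.73 = 373 < K2 = 463; K2/α21 = 463/1.3 = 356 < K1 = 646.
Since both are reversed, neither can invade when rare; the interior point is a saddle.

unstable coexistence (outcome depends on initial conditions)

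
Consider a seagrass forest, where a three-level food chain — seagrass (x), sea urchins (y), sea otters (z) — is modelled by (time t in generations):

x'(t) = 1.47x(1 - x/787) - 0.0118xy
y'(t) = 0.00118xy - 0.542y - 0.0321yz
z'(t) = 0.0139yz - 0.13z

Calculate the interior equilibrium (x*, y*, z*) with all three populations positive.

x* ≈ 728, y* ≈ 9.35, z* ≈ 9.87

From dz/dt = 0: 0.0139y* = 0.13, so y* = 9.35.
From dx/dt = 0: 1.47(1 - x*/787) = 0.0118·9.35, giving x* = 787·(1 - 0.0751) = 728.
From dy/dt = 0: 0.00118·728 - 0.542 = 0.0321z*, so z* = 0.317/0.0321 = 9.87.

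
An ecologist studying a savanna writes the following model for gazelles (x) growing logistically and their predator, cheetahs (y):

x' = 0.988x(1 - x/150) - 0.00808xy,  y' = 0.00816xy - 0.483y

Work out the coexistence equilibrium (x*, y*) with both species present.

x* ≈ 59.2, y* ≈ 74

From dy/dt = 0 with y > 0: 0.00816x* = 0.483, so x* = 59.2.
Substitute into dx/dt = 0: 0.988(1 - 59.2/150) = 0.00808y*.
The bracket is 0.605, giving y* = 0.598/0.00808 = 74.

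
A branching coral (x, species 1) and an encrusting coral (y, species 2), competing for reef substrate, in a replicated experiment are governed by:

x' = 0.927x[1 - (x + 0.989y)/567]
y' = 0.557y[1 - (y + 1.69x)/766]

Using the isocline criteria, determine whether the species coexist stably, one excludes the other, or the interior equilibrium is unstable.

Compare the nullcline intercepts: K1/α12 = 567/0.989 = 573 < K2 = 766; K2/α21 = 766/1.69 = 453 < K1 = 567.
Since both are reversed, neither can invade when rare; the interior point is a saddle.

unstable coexistence (outcome depends on initial conditions)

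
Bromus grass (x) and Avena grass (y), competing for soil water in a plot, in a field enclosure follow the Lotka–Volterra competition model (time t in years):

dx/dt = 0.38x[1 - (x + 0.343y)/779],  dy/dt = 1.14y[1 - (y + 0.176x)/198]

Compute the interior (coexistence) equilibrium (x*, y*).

Setting both brackets to zero gives the nullclines x + 0.343y = 779 and 0.176x + y = 198.
Substituting y = 198 - 0.176x into the first: x(1 - 0.343·0.176) = 779 - 0.343·198.
So x* = 711/0.94 = 757, and then y* = 198 - 0.176·757 = 64.8.

x* ≈ 757, y* ≈ 64.8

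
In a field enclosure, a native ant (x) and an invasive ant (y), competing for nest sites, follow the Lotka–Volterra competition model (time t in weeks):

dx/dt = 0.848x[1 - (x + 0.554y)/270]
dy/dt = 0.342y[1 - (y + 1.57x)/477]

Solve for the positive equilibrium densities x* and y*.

Setting both brackets to zero gives the nullclines x + 0.554y = 270 and 1.57x + y = 477.
Substituting y = 477 - 1.57x into the first: x(1 - 0.554·1.57) = 270 - 0.554·477.
So x* = 5.74/0.13 = 44.1, and then y* = 477 - 1.57·44.1 = 408.

x* ≈ 44.1, y* ≈ 408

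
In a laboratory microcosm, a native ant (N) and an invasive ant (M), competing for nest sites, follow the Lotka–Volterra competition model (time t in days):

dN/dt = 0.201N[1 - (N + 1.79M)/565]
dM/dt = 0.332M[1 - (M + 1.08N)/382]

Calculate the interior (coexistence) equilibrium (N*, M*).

N* ≈ 127, M* ≈ 245

Setting both brackets to zero gives the nullclines N + 1.79M = 565 and 1.08N + M = 382.
Substituting M = 382 - 1.08N into the first: N(1 - 1.79·1.08) = 565 - 1.79·382.
So N* = -119/-0.933 = 127, and then M* = 382 - 1.08·127 = 245.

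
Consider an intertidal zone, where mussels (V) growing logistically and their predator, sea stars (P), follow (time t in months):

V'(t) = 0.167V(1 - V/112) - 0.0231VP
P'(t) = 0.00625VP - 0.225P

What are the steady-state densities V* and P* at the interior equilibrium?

From dP/dt = 0 with P > 0: 0.00625V* = 0.225, so V* = 36.
Substitute into dV/dt = 0: 0.167(1 - 36/112) = 0.0231P*.
The bracket is 0.679, giving P* = 0.113/0.0231 = 4.91.

V* ≈ 36, P* ≈ 4.91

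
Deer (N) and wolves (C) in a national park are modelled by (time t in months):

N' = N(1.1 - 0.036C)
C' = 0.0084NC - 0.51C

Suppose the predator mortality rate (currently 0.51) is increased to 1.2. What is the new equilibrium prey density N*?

N* ≈ 143

At the interior fixed point, setting dC/dt = 0 with C > 0 fixes N* = (predator death rate)/(NC coefficient) — independent of the other coefficients.
With the change, N* = 1.2/0.0084 = 143; it rises from 60.7.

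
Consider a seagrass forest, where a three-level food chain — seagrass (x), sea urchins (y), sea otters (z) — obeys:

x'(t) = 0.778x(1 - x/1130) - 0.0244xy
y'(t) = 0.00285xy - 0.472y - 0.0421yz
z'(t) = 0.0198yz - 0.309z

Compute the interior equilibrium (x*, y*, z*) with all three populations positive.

x* ≈ 577, y* ≈ 15.6, z* ≈ 27.8

From dz/dt = 0: 0.0198y* = 0.309, so y* = 15.6.
From dx/dt = 0: 0.778(1 - x*/1130) = 0.0244·15.6, giving x* = 1130·(1 - 0.489) = 577.
From dy/dt = 0: 0.00285·577 - 0.472 = 0.0421z*, so z* = 1.17/0.0421 = 27.8.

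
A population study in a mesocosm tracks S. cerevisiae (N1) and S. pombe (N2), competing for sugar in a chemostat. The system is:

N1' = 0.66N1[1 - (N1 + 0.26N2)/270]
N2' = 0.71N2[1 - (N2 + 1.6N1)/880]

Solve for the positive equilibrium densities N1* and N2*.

N1* ≈ 70.5, N2* ≈ 767

Setting both brackets to zero gives the nullclines N1 + 0.26N2 = 270 and 1.6N1 + N2 = 880.
Substituting N2 = 880 - 1.6N1 into the first: N1(1 - 0.26·1.6) = 270 - 0.26·880.
So N1* = 41.2/0.584 = 70.5, and then N2* = 880 - 1.6·70.5 = 767.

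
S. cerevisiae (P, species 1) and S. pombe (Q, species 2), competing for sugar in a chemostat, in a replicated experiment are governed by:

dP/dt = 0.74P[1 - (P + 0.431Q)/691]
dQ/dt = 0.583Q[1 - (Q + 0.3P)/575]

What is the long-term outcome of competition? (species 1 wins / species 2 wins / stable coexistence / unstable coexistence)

stable coexistence

Compare the nullcline intercepts: K1/α12 = 691/0.431 = 1600 > K2 = 575; K2/α21 = 575/0.3 = 1920 > K1 = 691.
Since both inequalities hold, each species can invade when rare, so the interior equilibrium is stable.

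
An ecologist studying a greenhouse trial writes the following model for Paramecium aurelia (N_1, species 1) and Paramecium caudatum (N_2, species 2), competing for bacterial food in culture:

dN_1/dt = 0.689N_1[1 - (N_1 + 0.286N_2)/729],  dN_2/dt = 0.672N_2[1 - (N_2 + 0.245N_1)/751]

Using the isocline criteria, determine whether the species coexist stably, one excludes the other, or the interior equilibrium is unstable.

stable coexistence

Compare the nullcline intercepts: K1/α12 = 729/0.286 = 2550 > K2 = 751; K2/α21 = 751/0.245 = 3070 > K1 = 729.
Since both inequalities hold, each species can invade when rare, so the interior equilibrium is stable.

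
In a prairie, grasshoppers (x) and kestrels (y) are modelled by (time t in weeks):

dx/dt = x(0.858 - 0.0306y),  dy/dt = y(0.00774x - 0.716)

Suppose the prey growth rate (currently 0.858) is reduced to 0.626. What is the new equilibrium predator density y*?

At the interior fixed point, setting dx/dt = 0 with x > 0 fixes y* = (prey growth rate)/(xy coefficient) — independent of the other coefficients.
With the change, y* = 0.626/0.0306 = 20.5; it falls from 28.

y* ≈ 20.5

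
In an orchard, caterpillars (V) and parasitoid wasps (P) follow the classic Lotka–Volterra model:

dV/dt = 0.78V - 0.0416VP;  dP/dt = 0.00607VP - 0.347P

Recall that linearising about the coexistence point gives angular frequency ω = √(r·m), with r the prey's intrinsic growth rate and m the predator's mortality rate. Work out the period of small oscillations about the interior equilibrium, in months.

Here r = 0.78 and m = 0.347, so r·m = 0.271.
ω = √0.271 = 0.52 per month, hence T = 2π/ω ≈ 12.1 months.

T ≈ 12.1 months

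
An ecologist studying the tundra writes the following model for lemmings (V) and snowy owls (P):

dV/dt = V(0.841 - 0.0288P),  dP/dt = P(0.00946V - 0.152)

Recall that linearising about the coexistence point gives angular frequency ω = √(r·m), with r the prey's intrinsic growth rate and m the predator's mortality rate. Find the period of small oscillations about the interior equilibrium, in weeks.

T ≈ 17.6 weeks

Here r = 0.841 and m = 0.152, so r·m = 0.128.
ω = √0.128 = 0.358 per week, hence T = 2π/ω ≈ 17.6 weeks.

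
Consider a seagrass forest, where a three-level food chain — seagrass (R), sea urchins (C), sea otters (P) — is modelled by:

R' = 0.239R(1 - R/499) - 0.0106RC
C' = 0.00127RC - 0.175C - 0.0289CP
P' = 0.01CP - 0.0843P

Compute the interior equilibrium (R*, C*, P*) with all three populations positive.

From dP/dt = 0: 0.01C* = 0.0843, so C* = 8.43.
From dR/dt = 0: 0.239(1 - R*/499) = 0.0106·8.43, giving R* = 499·(1 - 0.374) = 312.
From dC/dt = 0: 0.00127·312 - 0.175 = 0.0289P*, so P* = 0.222/0.0289 = 7.67.

R* ≈ 312, C* ≈ 8.43, P* ≈ 7.67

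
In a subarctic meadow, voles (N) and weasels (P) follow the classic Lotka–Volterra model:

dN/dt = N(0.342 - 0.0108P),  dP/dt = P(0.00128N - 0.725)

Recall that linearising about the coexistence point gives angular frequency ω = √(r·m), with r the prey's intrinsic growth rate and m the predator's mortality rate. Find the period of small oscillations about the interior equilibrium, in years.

T ≈ 12.6 years

Here r = 0.342 and m = 0.725, so r·m = 0.248.
ω = √0.248 = 0.498 per year, hence T = 2π/ω ≈ 12.6 years.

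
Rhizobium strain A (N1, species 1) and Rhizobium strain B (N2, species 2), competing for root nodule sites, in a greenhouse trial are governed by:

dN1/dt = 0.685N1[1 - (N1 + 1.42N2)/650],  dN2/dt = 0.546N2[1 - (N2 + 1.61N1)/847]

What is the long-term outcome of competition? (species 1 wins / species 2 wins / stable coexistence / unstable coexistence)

unstable coexistence (outcome depends on initial conditions)

Compare the nullcline intercepts: K1/α12 = 650/1.42 = 458 < K2 = 847; K2/α21 = 847/1.61 = 526 < K1 = 650.
Since both are reversed, neither can invade when rare; the interior point is a saddle.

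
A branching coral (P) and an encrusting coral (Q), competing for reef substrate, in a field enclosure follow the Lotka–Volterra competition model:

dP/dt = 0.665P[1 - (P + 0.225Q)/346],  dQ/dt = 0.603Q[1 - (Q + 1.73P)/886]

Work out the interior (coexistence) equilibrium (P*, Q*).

P* ≈ 240, Q* ≈ 471

Setting both brackets to zero gives the nullclines P + 0.225Q = 346 and 1.73P + Q = 886.
Substituting Q = 886 - 1.73P into the first: P(1 - 0.225·1.73) = 346 - 0.225·886.
So P* = 147/0.611 = 240, and then Q* = 886 - 1.73·240 = 471.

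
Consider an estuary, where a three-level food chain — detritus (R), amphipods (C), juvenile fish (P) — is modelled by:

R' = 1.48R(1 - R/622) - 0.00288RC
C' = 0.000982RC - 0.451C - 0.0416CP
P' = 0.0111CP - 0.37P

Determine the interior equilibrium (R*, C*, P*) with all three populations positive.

From dP/dt = 0: 0.0111C* = 0.37, so C* = 33.3.
From dR/dt = 0: 1.48(1 - R*/622) = 0.00288·33.3, giving R* = 622·(1 - 0.0649) = 582.
From dC/dt = 0: 0.000982·582 - 0.451 = 0.0416P*, so P* = 0.12/0.0416 = 2.89.

R* ≈ 582, C* ≈ 33.3, P* ≈ 2.89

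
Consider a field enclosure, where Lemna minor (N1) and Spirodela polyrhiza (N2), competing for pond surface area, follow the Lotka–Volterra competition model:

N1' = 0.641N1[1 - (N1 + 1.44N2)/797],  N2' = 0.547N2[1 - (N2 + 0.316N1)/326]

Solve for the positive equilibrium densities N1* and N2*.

N1* ≈ 601, N2* ≈ 136

Setting both brackets to zero gives the nullclines N1 + 1.44N2 = 797 and 0.316N1 + N2 = 326.
Substituting N2 = 326 - 0.316N1 into the first: N1(1 - 1.44·0.316) = 797 - 1.44·326.
So N1* = 328/0.545 = 601, and then N2* = 326 - 0.316·601 = 136.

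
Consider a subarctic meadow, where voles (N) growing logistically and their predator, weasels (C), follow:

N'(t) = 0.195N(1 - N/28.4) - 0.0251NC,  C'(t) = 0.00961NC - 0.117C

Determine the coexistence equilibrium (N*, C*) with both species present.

N* ≈ 12.2, C* ≈ 4.44

From dC/dt = 0 with C > 0: 0.00961N* = 0.117, so N* = 12.2.
Substitute into dN/dt = 0: 0.195(1 - 12.2/28.4) = 0.0251C*.
The bracket is 0.571, giving C* = 0.111/0.0251 = 4.44.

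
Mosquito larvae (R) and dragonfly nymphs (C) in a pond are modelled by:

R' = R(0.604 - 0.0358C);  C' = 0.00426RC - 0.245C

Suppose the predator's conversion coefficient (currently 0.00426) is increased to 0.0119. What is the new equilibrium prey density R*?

At the interior fixed point, setting dC/dt = 0 with C > 0 fixes R* = (predator death rate)/(RC coefficient) — independent of the other coefficients.
With the change, R* = 0.245/0.0119 = 20.6; it falls from 57.5.

R* ≈ 20.6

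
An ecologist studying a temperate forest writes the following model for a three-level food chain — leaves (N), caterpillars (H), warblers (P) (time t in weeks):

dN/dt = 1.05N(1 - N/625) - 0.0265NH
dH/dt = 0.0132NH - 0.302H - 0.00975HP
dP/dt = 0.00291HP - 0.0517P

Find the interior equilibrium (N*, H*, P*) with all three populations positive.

From dP/dt = 0: 0.00291H* = 0.0517, so H* = 17.8.
From dN/dt = 0: 1.05(1 - N*/625) = 0.0265·17.8, giving N* = 625·(1 - 0.448) = 345.
From dH/dt = 0: 0.0132·345 - 0.302 = 0.00975P*, so P* = 4.25/0.00975 = 436.

N* ≈ 345, H* ≈ 17.8, P* ≈ 436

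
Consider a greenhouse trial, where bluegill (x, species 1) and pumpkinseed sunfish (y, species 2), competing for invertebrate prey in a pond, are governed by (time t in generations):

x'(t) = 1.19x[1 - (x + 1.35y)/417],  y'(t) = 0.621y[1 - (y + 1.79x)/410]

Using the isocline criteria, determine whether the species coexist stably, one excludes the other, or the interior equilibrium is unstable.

unstable coexistence (outcome depends on initial conditions)

Compare the nullcline intercepts: K1/α12 = 417/1.35 = 309 < K2 = 410; K2/α21 = 410/1.79 = 229 < K1 = 417.
Since both are reversed, neither can invade when rare; the interior point is a saddle.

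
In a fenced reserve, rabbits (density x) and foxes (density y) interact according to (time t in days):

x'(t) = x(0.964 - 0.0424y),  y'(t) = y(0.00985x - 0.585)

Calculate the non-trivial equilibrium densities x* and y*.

x* ≈ 59.4, y* ≈ 22.7

Set dy/dt = 0 with y > 0: 0.00985x - 0.585 = 0, so x* = 0.585/0.00985 = 59.4.
Set dx/dt = 0 with x > 0: 0.964 - 0.0424y = 0, so y* = 0.964/0.0424 = 22.7.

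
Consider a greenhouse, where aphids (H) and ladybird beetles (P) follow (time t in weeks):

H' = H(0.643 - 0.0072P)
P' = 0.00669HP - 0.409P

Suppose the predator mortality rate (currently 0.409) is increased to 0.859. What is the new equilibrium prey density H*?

H* ≈ 128

At the interior fixed point, setting dP/dt = 0 with P > 0 fixes H* = (predator death rate)/(HP coefficient) — independent of the other coefficients.
With the change, H* = 0.859/0.00669 = 128; it rises from 61.1.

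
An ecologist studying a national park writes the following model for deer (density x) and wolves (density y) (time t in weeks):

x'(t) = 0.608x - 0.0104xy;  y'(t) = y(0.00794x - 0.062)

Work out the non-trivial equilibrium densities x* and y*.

x* ≈ 7.81, y* ≈ 58.5

Set dy/dt = 0 with y > 0: 0.00794x - 0.062 = 0, so x* = 0.062/0.00794 = 7.81.
Set dx/dt = 0 with x > 0: 0.608 - 0.0104y = 0, so y* = 0.608/0.0104 = 58.5.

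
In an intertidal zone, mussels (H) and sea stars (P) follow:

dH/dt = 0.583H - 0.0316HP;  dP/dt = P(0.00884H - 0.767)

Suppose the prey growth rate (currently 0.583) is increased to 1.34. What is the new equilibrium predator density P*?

P* ≈ 42.4

At the interior fixed point, setting dH/dt = 0 with H > 0 fixes P* = (prey growth rate)/(HP coefficient) — independent of the other coefficients.
With the change, P* = 1.34/0.0316 = 42.4; it rises from 18.4.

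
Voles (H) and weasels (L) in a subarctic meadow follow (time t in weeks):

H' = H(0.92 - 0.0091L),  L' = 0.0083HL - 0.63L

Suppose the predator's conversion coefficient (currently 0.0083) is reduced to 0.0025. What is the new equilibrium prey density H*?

At the interior fixed point, setting dL/dt = 0 with L > 0 fixes H* = (predator death rate)/(HL coefficient) — independent of the other coefficients.
With the change, H* = 0.63/0.0025 = 252; it rises from 75.9.

H* ≈ 252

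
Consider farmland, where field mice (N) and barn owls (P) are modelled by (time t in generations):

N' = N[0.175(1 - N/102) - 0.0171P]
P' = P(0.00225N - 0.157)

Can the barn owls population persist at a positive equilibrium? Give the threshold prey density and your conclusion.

Threshold N = 69.8; K > 69.8, so yes, the predator persists.

The predator equation gives dP/dt > 0 only when N > 0.157/0.00225 = 69.8.
Without the predator, N → K = 102. Since 102 > 69.8, the predator can invade and persist.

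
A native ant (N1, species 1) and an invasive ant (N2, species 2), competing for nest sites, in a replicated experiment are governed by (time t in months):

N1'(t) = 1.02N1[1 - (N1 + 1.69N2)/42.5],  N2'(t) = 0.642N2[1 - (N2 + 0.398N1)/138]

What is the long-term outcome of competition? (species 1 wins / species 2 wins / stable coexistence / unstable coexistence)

Compare the nullcline intercepts: K1/α12 = 42.5/1.69 = 25.1 < K2 = 138; K2/α21 = 138/0.398 = 347 > K1 = 42.5.
Since the inequalities point opposite ways, species 2 can invade but species 1 cannot.

species 2 excludes species 1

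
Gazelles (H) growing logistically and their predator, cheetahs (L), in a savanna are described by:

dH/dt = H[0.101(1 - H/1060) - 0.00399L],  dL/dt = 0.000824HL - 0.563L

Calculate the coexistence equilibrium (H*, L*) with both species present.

H* ≈ 683, L* ≈ 9

From dL/dt = 0 with L > 0: 0.000824H* = 0.563, so H* = 683.
Substitute into dH/dt = 0: 0.101(1 - 683/1060) = 0.00399L*.
The bracket is 0.355, giving L* = 0.0359/0.00399 = 9.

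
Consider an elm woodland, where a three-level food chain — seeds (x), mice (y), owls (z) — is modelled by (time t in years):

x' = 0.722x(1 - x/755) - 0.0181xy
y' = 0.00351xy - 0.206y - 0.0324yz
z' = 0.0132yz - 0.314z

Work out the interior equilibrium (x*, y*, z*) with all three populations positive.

From dz/dt = 0: 0.0132y* = 0.314, so y* = 23.8.
From dx/dt = 0: 0.722(1 - x*/755) = 0.0181·23.8, giving x* = 755·(1 - 0.596) = 305.
From dy/dt = 0: 0.00351·305 - 0.206 = 0.0324z*, so z* = 0.864/0.0324 = 26.7.

x* ≈ 305, y* ≈ 23.8, z* ≈ 26.7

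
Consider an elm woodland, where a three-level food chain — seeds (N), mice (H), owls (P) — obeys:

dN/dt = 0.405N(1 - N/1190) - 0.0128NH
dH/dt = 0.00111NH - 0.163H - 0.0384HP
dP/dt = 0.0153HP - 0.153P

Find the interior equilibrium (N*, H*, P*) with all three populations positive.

From dP/dt = 0: 0.0153H* = 0.153, so H* = 10.
From dN/dt = 0: 0.405(1 - N*/1190) = 0.0128·10, giving N* = 1190·(1 - 0.316) = 814.
From dH/dt = 0: 0.00111·814 - 0.163 = 0.0384P*, so P* = 0.74/0.0384 = 19.3.

N* ≈ 814, H* ≈ 10, P* ≈ 19.3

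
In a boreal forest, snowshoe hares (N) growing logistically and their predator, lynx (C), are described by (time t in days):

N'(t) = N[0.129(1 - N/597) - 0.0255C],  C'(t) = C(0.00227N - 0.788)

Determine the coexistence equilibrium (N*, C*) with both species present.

N* ≈ 347, C* ≈ 2.12

From dC/dt = 0 with C > 0: 0.00227N* = 0.788, so N* = 347.
Substitute into dN/dt = 0: 0.129(1 - 347/597) = 0.0255C*.
The bracket is 0.419, giving C* = 0.054/0.0255 = 2.12.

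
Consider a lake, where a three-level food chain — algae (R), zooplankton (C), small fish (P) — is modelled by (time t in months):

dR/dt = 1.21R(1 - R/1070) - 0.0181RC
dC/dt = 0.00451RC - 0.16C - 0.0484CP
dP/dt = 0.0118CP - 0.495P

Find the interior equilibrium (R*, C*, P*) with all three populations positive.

From dP/dt = 0: 0.0118C* = 0.495, so C* = 41.9.
From dR/dt = 0: 1.21(1 - R*/1070) = 0.0181·41.9, giving R* = 1070·(1 - 0.628) = 399.
From dC/dt = 0: 0.00451·399 - 0.16 = 0.0484P*, so P* = 1.64/0.0484 = 33.8.

R* ≈ 399, C* ≈ 41.9, P* ≈ 33.8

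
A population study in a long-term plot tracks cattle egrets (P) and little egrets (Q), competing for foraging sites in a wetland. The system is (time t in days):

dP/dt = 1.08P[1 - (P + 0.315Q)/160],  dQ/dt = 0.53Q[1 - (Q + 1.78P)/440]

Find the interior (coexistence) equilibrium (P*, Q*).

Setting both brackets to zero gives the nullclines P + 0.315Q = 160 and 1.78P + Q = 440.
Substituting Q = 440 - 1.78P into the first: P(1 - 0.315·1.78) = 160 - 0.315·440.
So P* = 21.4/0.439 = 48.7, and then Q* = 440 - 1.78·48.7 = 353.

P* ≈ 48.7, Q* ≈ 353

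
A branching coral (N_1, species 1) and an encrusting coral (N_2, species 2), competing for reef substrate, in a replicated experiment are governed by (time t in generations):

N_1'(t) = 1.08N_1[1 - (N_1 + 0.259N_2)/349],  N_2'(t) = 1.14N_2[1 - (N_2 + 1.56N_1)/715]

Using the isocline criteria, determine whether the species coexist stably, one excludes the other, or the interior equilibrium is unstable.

Compare the nullcline intercepts: K1/α12 = 349/0.259 = 1350 > K2 = 715; K2/α21 = 715/1.56 = 458 > K1 = 349.
Since both inequalities hold, each species can invade when rare, so the interior equilibrium is stable.

stable coexistence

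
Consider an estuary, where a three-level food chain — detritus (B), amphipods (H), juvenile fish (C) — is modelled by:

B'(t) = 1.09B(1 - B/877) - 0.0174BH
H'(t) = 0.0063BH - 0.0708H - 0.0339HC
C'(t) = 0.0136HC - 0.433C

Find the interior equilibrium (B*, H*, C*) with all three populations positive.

From dC/dt = 0: 0.0136H* = 0.433, so H* = 31.8.
From dB/dt = 0: 1.09(1 - B*/877) = 0.0174·31.8, giving B* = 877·(1 - 0.508) = 431.
From dH/dt = 0: 0.0063·431 - 0.0708 = 0.0339C*, so C* = 2.65/0.0339 = 78.1.

B* ≈ 431, H* ≈ 31.8, C* ≈ 78.1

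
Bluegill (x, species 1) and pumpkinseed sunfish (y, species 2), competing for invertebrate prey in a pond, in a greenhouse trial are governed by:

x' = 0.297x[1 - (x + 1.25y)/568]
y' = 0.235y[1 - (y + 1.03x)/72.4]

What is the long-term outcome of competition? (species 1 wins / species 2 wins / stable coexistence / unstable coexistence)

Compare the nullcline intercepts: K1/α12 = 568/1.25 = 454 > K2 = 72.4; K2/α21 = 72.4/1.03 = 70.3 < K1 = 568.
Since the inequalities point opposite ways, species 1 can invade but species 2 cannot.

species 1 excludes species 2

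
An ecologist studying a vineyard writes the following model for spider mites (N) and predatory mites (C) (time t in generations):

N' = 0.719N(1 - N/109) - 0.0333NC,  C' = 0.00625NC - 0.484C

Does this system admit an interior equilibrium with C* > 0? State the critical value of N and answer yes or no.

The predator equation gives dC/dt > 0 only when N > 0.484/0.00625 = 77.4.
Without the predator, N → K = 109. Since 109 > 77.4, the predator can invade and persist.

Threshold N = 77.4; K > 77.4, so yes, the predator persists.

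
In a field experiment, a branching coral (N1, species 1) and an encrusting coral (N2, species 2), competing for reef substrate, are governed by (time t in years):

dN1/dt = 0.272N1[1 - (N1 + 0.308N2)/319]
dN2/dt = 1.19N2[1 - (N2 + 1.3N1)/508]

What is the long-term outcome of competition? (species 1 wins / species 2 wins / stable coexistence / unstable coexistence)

stable coexistence

Compare the nullcline intercepts: K1/α12 = 319/0.308 = 1040 > K2 = 508; K2/α21 = 508/1.3 = 391 > K1 = 319.
Since both inequalities hold, each species can invade when rare, so the interior equilibrium is stable.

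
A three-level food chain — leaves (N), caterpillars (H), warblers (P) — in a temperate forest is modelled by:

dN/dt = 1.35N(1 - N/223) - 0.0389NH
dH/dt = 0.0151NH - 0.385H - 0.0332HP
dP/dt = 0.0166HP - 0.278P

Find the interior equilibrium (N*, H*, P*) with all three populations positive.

N* ≈ 115, H* ≈ 16.7, P* ≈ 40.9

From dP/dt = 0: 0.0166H* = 0.278, so H* = 16.7.
From dN/dt = 0: 1.35(1 - N*/223) = 0.0389·16.7, giving N* = 223·(1 - 0.483) = 115.
From dH/dt = 0: 0.0151·115 - 0.385 = 0.0332P*, so P* = 1.36/0.0332 = 40.9.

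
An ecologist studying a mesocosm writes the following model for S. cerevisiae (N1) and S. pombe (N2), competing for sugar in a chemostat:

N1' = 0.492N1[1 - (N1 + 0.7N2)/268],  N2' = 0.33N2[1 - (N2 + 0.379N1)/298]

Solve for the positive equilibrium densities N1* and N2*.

N1* ≈ 80.8, N2* ≈ 267

Setting both brackets to zero gives the nullclines N1 + 0.7N2 = 268 and 0.379N1 + N2 = 298.
Substituting N2 = 298 - 0.379N1 into the first: N1(1 - 0.7·0.379) = 268 - 0.7·298.
So N1* = 59.4/0.735 = 80.8, and then N2* = 298 - 0.379·80.8 = 267.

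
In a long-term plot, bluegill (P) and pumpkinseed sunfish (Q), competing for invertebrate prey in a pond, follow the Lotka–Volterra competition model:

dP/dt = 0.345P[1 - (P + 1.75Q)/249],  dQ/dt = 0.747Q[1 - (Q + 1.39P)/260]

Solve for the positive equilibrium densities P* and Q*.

Setting both brackets to zero gives the nullclines P + 1.75Q = 249 and 1.39P + Q = 260.
Substituting Q = 260 - 1.39P into the first: P(1 - 1.75·1.39) = 249 - 1.75·260.
So P* = -206/-1.43 = 144, and then Q* = 260 - 1.39·144 = 60.1.

P* ≈ 144, Q* ≈ 60.1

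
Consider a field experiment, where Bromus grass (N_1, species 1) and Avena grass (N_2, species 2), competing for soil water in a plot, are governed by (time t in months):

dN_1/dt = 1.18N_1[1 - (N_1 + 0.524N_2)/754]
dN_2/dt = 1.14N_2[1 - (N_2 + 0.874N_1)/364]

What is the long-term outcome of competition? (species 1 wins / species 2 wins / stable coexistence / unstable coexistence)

species 1 excludes species 2

Compare the nullcline intercepts: K1/α12 = 754/0.524 = 1440 > K2 = 364; K2/α21 = 364/0.874 = 416 < K1 = 754.
Since the inequalities point opposite ways, species 1 can invade but species 2 cannot.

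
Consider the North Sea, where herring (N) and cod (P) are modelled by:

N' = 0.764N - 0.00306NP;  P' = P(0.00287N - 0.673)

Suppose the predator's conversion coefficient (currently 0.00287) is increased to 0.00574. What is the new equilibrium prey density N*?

At the interior fixed point, setting dP/dt = 0 with P > 0 fixes N* = (predator death rate)/(NP coefficient) — independent of the other coefficients.
With the change, N* = 0.673/0.00574 = 117; it falls from 234.

N* ≈ 117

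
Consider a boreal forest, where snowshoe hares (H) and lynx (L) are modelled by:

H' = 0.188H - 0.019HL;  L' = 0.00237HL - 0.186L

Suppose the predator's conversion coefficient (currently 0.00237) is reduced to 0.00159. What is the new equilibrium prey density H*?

H* ≈ 117

At the interior fixed point, setting dL/dt = 0 with L > 0 fixes H* = (predator death rate)/(HL coefficient) — independent of the other coefficients.
With the change, H* = 0.186/0.00159 = 117; it rises from 78.5.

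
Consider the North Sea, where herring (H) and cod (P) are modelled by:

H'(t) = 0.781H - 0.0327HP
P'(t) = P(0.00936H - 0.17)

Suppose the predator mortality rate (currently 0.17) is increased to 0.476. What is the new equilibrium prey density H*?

At the interior fixed point, setting dP/dt = 0 with P > 0 fixes H* = (predator death rate)/(HP coefficient) — independent of the other coefficients.
With the change, H* = 0.476/0.00936 = 50.9; it rises from 18.2.

H* ≈ 50.9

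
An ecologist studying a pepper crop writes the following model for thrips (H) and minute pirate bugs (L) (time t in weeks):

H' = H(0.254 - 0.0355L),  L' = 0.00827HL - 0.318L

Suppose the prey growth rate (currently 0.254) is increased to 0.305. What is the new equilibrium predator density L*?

At the interior fixed point, setting dH/dt = 0 with H > 0 fixes L* = (prey growth rate)/(HL coefficient) — independent of the other coefficients.
With the change, L* = 0.305/0.0355 = 8.59; it rises from 7.15.

L* ≈ 8.59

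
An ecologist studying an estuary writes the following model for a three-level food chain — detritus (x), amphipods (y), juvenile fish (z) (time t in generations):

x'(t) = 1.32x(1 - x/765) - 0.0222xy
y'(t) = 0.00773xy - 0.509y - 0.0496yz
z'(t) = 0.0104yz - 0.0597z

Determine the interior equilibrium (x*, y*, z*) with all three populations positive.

x* ≈ 691, y* ≈ 5.74, z* ≈ 97.5

From dz/dt = 0: 0.0104y* = 0.0597, so y* = 5.74.
From dx/dt = 0: 1.32(1 - x*/765) = 0.0222·5.74, giving x* = 765·(1 - 0.0965) = 691.
From dy/dt = 0: 0.00773·691 - 0.509 = 0.0496z*, so z* = 4.83/0.0496 = 97.5.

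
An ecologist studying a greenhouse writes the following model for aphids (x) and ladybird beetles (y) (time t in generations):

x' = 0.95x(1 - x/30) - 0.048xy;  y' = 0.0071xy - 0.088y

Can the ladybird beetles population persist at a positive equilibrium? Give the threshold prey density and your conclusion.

Threshold x = 12.4; K > 12.4, so yes, the predator persists.

The predator equation gives dy/dt > 0 only when x > 0.088/0.0071 = 12.4.
Without the predator, x → K = 30. Since 30 > 12.4, the predator can invade and persist.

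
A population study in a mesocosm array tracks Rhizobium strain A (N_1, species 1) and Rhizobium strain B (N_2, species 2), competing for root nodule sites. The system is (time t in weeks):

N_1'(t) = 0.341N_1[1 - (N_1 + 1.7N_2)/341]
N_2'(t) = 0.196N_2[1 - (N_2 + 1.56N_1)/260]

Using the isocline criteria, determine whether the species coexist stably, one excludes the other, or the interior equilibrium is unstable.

unstable coexistence (outcome depends on initial conditions)

Compare the nullcline intercepts: K1/α12 = 341/1.7 = 201 < K2 = 260; K2/α21 = 260/1.56 = 167 < K1 = 341.
Since both are reversed, neither can invade when rare; the interior point is a saddle.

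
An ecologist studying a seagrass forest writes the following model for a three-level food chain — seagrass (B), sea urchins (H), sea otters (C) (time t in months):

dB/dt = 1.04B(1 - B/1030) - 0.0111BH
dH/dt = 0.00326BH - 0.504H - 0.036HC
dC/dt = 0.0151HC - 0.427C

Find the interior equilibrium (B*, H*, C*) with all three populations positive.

B* ≈ 719, H* ≈ 28.3, C* ≈ 51.1

From dC/dt = 0: 0.0151H* = 0.427, so H* = 28.3.
From dB/dt = 0: 1.04(1 - B*/1030) = 0.0111·28.3, giving B* = 1030·(1 - 0.302) = 719.
From dH/dt = 0: 0.00326·719 - 0.504 = 0.036C*, so C* = 1.84/0.036 = 51.1.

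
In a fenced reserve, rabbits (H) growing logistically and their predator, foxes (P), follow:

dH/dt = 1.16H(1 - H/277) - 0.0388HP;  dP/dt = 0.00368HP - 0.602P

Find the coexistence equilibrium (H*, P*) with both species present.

H* ≈ 164, P* ≈ 12.2

From dP/dt = 0 with P > 0: 0.00368H* = 0.602, so H* = 164.
Substitute into dH/dt = 0: 1.16(1 - 164/277) = 0.0388P*.
The bracket is 0.409, giving P* = 0.475/0.0388 = 12.2.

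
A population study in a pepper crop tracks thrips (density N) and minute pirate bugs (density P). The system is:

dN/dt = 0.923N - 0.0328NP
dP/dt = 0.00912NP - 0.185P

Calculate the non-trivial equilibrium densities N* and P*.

N* ≈ 20.3, P* ≈ 28.1

Set dP/dt = 0 with P > 0: 0.00912N - 0.185 = 0, so N* = 0.185/0.00912 = 20.3.
Set dN/dt = 0 with N > 0: 0.923 - 0.0328P = 0, so P* = 0.923/0.0328 = 28.1.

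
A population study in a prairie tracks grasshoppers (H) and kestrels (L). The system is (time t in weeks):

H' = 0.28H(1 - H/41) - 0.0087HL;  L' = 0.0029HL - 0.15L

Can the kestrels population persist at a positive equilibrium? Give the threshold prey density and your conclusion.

The predator equation gives dL/dt > 0 only when H > 0.15/0.0029 = 51.7.
Without the predator, H → K = 41. Since 41 < 51.7, the predator cannot invade.

Threshold H = 51.7; K < 51.7, so no, the predator goes extinct.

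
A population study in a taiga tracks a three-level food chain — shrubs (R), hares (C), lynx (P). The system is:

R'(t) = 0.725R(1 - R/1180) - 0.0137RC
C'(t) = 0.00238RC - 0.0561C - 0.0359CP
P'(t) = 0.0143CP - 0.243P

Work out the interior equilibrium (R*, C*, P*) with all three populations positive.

R* ≈ 801, C* ≈ 17, P* ≈ 51.5

From dP/dt = 0: 0.0143C* = 0.243, so C* = 17.
From dR/dt = 0: 0.725(1 - R*/1180) = 0.0137·17, giving R* = 1180·(1 - 0.321) = 801.
From dC/dt = 0: 0.00238·801 - 0.0561 = 0.0359P*, so P* = 1.85/0.0359 = 51.5.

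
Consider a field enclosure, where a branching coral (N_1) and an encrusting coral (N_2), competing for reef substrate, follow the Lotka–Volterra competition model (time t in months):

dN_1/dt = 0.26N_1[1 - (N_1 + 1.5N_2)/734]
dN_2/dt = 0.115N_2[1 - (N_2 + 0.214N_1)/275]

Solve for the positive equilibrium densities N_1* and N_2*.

N_1* ≈ 473, N_2* ≈ 174

Setting both brackets to zero gives the nullclines N_1 + 1.5N_2 = 734 and 0.214N_1 + N_2 = 275.
Substituting N_2 = 275 - 0.214N_1 into the first: N_1(1 - 1.5·0.214) = 734 - 1.5·275.
So N_1* = 322/0.679 = 473, and then N_2* = 275 - 0.214·473 = 174.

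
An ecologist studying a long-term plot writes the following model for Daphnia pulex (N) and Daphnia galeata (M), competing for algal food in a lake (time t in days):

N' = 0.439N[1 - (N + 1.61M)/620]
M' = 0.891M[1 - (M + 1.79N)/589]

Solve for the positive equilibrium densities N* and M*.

N* ≈ 174, M* ≈ 277

Setting both brackets to zero gives the nullclines N + 1.61M = 620 and 1.79N + M = 589.
Substituting M = 589 - 1.79N into the first: N(1 - 1.61·1.79) = 620 - 1.61·589.
So N* = -328/-1.88 = 174, and then M* = 589 - 1.79·174 = 277.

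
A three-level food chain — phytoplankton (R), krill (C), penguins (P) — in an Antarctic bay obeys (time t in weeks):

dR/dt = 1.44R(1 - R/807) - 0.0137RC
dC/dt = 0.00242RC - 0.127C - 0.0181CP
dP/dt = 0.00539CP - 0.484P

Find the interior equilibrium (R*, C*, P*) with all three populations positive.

R* ≈ 118, C* ≈ 89.8, P* ≈ 8.7

From dP/dt = 0: 0.00539C* = 0.484, so C* = 89.8.
From dR/dt = 0: 1.44(1 - R*/807) = 0.0137·89.8, giving R* = 807·(1 - 0.854) = 118.
From dC/dt = 0: 0.00242·118 - 0.127 = 0.0181P*, so P* = 0.158/0.0181 = 8.7.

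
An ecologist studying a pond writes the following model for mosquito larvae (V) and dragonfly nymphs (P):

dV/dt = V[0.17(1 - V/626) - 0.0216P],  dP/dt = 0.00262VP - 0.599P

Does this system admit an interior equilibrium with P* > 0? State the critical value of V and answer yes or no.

Threshold V = 229; K > 229, so yes, the predator persists.

The predator equation gives dP/dt > 0 only when V > 0.599/0.00262 = 229.
Without the predator, V → K = 626. Since 626 > 229, the predator can invade and persist.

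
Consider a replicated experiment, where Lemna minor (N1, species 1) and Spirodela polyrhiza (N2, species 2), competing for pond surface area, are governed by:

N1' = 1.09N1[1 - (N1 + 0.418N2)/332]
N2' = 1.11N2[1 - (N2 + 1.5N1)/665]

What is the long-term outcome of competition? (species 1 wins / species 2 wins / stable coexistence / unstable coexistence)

Compare the nullcline intercepts: K1/α12 = 332/0.418 = 794 > K2 = 665; K2/α21 = 665/1.5 = 443 > K1 = 332.
Since both inequalities hold, each species can invade when rare, so the interior equilibrium is stable.

stable coexistence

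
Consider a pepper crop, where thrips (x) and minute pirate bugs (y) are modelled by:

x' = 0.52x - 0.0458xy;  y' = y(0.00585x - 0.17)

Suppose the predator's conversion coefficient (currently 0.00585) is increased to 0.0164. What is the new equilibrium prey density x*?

At the interior fixed point, setting dy/dt = 0 with y > 0 fixes x* = (predator death rate)/(xy coefficient) — independent of the other coefficients.
With the change, x* = 0.17/0.0164 = 10.4; it falls from 29.1.

x* ≈ 10.4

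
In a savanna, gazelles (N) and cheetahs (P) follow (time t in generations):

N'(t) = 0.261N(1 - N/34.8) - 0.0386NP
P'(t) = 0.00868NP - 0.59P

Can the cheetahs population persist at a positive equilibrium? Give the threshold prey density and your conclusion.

Threshold N = 68; K < 68, so no, the predator goes extinct.

The predator equation gives dP/dt > 0 only when N > 0.59/0.00868 = 68.
Without the predator, N → K = 34.8. Since 34.8 < 68, the predator cannot invade.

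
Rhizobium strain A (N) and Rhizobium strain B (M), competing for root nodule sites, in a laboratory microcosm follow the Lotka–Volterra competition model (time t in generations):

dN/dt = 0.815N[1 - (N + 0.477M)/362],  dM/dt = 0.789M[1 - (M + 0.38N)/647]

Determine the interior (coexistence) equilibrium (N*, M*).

Setting both brackets to zero gives the nullclines N + 0.477M = 362 and 0.38N + M = 647.
Substituting M = 647 - 0.38N into the first: N(1 - 0.477·0.38) = 362 - 0.477·647.
So N* = 53.4/0.819 = 65.2, and then M* = 647 - 0.38·65.2 = 622.

N* ≈ 65.2, M* ≈ 622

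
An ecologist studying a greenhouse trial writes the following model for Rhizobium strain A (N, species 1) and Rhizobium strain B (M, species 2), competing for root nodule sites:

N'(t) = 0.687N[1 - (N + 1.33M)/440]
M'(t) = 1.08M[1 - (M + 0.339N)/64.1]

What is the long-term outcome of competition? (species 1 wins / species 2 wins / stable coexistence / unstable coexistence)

Compare the nullcline intercepts: K1/α12 = 440/1.33 = 331 > K2 = 64.1; K2/α21 = 64.1/0.339 = 189 < K1 = 440.
Since the inequalities point opposite ways, species 1 can invade but species 2 cannot.

species 1 excludes species 2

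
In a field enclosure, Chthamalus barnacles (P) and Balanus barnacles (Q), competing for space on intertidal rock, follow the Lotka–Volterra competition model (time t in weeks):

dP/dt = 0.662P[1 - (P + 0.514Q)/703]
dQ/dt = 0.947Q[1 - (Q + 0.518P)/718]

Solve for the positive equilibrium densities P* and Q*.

P* ≈ 455, Q* ≈ 482

Setting both brackets to zero gives the nullclines P + 0.514Q = 703 and 0.518P + Q = 718.
Substituting Q = 718 - 0.518P into the first: P(1 - 0.514·0.518) = 703 - 0.514·718.
So P* = 334/0.734 = 455, and then Q* = 718 - 0.518·455 = 482.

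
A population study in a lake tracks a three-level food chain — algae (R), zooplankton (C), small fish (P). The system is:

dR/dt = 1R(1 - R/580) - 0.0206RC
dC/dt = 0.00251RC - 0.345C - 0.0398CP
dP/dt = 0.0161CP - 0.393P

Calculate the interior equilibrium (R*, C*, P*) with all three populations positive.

R* ≈ 288, C* ≈ 24.4, P* ≈ 9.52

From dP/dt = 0: 0.0161C* = 0.393, so C* = 24.4.
From dR/dt = 0: 1(1 - R*/580) = 0.0206·24.4, giving R* = 580·(1 - 0.503) = 288.
From dC/dt = 0: 0.00251·288 - 0.345 = 0.0398P*, so P* = 0.379/0.0398 = 9.52.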